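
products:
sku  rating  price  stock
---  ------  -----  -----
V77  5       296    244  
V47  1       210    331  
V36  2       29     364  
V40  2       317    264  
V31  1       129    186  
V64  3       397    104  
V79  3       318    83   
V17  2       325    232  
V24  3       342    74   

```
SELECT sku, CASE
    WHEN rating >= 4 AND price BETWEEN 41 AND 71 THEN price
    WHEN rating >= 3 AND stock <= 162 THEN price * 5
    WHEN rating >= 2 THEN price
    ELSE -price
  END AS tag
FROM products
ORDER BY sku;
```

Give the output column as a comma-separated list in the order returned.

325, 1710, -129, 29, 317, -210, 1985, 296, 1590

sku=V17: rating >= 2 → 325
sku=V24: rating >= 3 AND stock <= 162 → 1710
sku=V31: ELSE → -129
sku=V36: rating >= 2 → 29
sku=V40: rating >= 2 → 317
sku=V47: ELSE → -210
sku=V64: rating >= 3 AND stock <= 162 → 1985
sku=V77: rating >= 2 → 296
sku=V79: rating >= 3 AND stock <= 162 → 1590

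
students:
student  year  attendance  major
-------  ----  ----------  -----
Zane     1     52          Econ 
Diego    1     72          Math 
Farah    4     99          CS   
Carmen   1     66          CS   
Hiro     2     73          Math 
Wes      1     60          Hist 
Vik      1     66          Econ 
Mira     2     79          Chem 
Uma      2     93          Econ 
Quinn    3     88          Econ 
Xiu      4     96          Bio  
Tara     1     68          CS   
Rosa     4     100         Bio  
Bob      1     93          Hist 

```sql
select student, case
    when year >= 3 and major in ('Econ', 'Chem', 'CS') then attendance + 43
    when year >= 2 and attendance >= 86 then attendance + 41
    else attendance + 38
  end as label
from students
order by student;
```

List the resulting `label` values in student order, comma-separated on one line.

student=Bob: ELSE → 131
student=Carmen: ELSE → 104
student=Diego: ELSE → 110
student=Farah: year >= 3 and major in ('Econ', 'Chem', 'CS') → 142
student=Hiro: ELSE → 111
student=Mira: ELSE → 117
student=Quinn: year >= 3 and major in ('Econ', 'Chem', 'CS') → 131
student=Rosa: year >= 2 and attendance >= 86 → 141
student=Tara: ELSE → 106
student=Uma: year >= 2 and attendance >= 86 → 134
student=Vik: ELSE → 104
student=Wes: ELSE → 98
student=Xiu: year >= 2 and attendance >= 86 → 137
student=Zane: ELSE → 90

131, 104, 110, 142, 111, 117, 131, 141, 106, 134, 104, 98, 137, 90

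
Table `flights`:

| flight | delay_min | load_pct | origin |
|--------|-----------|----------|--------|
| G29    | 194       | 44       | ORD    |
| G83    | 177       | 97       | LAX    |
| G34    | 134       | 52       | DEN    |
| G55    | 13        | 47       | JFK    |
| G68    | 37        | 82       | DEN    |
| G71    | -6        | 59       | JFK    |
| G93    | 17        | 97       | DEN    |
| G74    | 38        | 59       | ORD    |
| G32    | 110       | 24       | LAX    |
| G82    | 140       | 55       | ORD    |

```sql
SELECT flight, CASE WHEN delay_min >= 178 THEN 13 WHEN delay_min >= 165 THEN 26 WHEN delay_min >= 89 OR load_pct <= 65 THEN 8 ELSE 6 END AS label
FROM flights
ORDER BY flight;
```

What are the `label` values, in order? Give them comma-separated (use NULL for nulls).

flight=G29: delay_min >= 178 → 13
flight=G32: delay_min >= 89 OR load_pct <= 65 → 8
flight=G34: delay_min >= 89 OR load_pct <= 65 → 8
flight=G55: delay_min >= 89 OR load_pct <= 65 → 8
flight=G68: ELSE → 6
flight=G71: delay_min >= 89 OR load_pct <= 65 → 8
flight=G74: delay_min >= 89 OR load_pct <= 65 → 8
flight=G82: delay_min >= 89 OR load_pct <= 65 → 8
flight=G83: delay_min >= 165 → 26
flight=G93: ELSE → 6

13, 8, 8, 8, 6, 8, 8, 8, 26, 6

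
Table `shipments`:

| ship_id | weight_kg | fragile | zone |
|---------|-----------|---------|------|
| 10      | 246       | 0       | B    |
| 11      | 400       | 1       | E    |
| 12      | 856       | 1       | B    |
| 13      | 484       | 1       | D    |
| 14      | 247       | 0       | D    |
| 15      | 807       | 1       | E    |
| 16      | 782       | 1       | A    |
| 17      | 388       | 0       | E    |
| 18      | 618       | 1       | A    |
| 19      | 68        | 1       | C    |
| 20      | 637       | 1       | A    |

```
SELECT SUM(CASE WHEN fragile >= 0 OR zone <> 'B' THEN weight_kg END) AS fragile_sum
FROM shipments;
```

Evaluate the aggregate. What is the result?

ship_id=10: ✓ → 246
ship_id=11: ✓ → 400
ship_id=12: ✓ → 856
ship_id=13: ✓ → 484
ship_id=14: ✓ → 247
ship_id=15: ✓ → 807
ship_id=16: ✓ → 782
ship_id=17: ✓ → 388
ship_id=18: ✓ → 618
ship_id=19: ✓ → 68
ship_id=20: ✓ → 637
fragile_sum = 246 + 400 + 856 + 484 + 247 + 807 + 782 + 388 + 618 + 68 + 637 = 5533

5533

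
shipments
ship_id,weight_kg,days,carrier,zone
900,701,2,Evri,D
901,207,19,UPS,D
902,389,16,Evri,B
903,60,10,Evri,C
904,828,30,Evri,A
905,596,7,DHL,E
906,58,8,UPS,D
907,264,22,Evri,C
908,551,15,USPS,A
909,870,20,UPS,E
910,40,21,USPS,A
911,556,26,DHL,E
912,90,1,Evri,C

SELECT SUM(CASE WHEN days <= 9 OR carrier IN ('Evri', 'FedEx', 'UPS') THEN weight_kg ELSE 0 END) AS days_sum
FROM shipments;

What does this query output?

ship_id=900: ✓ → 701
ship_id=901: ✓ → 207
ship_id=902: ✓ → 389
ship_id=903: ✓ → 60
ship_id=904: ✓ → 828
ship_id=905: ✓ → 596
ship_id=906: ✓ → 58
ship_id=907: ✓ → 264
ship_id=908: ✗
ship_id=909: ✓ → 870
ship_id=910: ✗
ship_id=911: ✗
ship_id=912: ✓ → 90
days_sum = 701 + 207 + 389 + 60 + 828 + 596 + 58 + 264 + 870 + 90 = 4063

4063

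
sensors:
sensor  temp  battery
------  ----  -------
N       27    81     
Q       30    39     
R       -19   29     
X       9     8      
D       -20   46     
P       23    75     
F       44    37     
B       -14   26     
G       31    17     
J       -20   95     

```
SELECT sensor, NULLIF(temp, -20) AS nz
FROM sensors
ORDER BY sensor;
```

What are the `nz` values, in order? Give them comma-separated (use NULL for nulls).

-14, NULL, 44, 31, NULL, 27, 23, 30, -19, 9

sensor=B: temp=-14 vs -20: differ → -14
sensor=D: temp=-20 vs -20: equal → NULL
sensor=F: temp=44 vs -20: differ → 44
sensor=G: temp=31 vs -20: differ → 31
sensor=J: temp=-20 vs -20: equal → NULL
sensor=N: temp=27 vs -20: differ → 27
sensor=P: temp=23 vs -20: differ → 23
sensor=Q: temp=30 vs -20: differ → 30
sensor=R: temp=-19 vs -20: differ → -19
sensor=X: temp=9 vs -20: differ → 9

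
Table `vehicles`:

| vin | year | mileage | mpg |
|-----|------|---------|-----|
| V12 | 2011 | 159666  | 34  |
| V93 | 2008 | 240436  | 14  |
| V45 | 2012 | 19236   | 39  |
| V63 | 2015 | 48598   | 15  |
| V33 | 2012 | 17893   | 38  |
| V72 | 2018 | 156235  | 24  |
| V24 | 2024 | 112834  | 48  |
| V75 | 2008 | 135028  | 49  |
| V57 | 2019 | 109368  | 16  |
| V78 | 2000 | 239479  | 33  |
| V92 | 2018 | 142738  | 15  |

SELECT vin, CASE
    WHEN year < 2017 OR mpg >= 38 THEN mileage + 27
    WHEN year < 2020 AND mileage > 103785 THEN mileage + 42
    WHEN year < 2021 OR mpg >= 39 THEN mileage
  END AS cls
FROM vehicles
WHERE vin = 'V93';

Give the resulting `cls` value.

240463

vin = V93: year=2008, mileage=240436, mpg=14.
year < 2017 OR mpg >= 38 → true → 240463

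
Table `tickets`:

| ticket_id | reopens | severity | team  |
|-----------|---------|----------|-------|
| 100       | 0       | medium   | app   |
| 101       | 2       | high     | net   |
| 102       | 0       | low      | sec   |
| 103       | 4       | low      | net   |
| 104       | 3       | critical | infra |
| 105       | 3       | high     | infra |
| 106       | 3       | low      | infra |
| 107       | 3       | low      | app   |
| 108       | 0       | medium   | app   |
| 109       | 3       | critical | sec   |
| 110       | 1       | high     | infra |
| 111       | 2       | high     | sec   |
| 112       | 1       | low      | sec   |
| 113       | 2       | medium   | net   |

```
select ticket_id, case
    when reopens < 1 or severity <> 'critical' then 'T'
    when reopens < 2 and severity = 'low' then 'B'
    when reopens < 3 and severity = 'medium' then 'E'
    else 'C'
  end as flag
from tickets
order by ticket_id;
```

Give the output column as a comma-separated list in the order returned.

T, T, T, T, C, T, T, T, T, C, T, T, T, T

ticket_id=100: reopens < 1 or severity <> 'critical' → T
ticket_id=101: reopens < 1 or severity <> 'critical' → T
ticket_id=102: reopens < 1 or severity <> 'critical' → T
ticket_id=103: reopens < 1 or severity <> 'critical' → T
ticket_id=104: ELSE → C
ticket_id=105: reopens < 1 or severity <> 'critical' → T
ticket_id=106: reopens < 1 or severity <> 'critical' → T
ticket_id=107: reopens < 1 or severity <> 'critical' → T
ticket_id=108: reopens < 1 or severity <> 'critical' → T
ticket_id=109: ELSE → C
ticket_id=110: reopens < 1 or severity <> 'critical' → T
ticket_id=111: reopens < 1 or severity <> 'critical' → T
ticket_id=112: reopens < 1 or severity <> 'critical' → T
ticket_id=113: reopens < 1 or severity <> 'critical' → T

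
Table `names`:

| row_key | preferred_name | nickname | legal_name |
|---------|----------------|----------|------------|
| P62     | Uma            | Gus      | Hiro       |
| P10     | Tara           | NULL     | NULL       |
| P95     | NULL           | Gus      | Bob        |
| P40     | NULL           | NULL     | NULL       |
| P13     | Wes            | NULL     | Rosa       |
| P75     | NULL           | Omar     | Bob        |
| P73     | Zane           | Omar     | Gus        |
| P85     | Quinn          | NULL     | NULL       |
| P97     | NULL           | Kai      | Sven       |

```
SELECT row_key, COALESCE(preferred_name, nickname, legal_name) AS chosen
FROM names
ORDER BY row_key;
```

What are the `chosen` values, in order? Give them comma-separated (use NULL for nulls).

Tara, Wes, NULL, Uma, Zane, Omar, Quinn, Gus, Kai

row_key=P10: preferred_name=Tara → Tara
row_key=P13: preferred_name=Wes → Wes
row_key=P40: preferred_name=NULL, nickname=NULL, legal_name=NULL (all NULL) → NULL
row_key=P62: preferred_name=Uma → Uma
row_key=P73: preferred_name=Zane → Zane
row_key=P75: preferred_name=NULL, nickname=Omar → Omar
row_key=P85: preferred_name=Quinn → Quinn
row_key=P95: preferred_name=NULL, nickname=Gus → Gus
row_key=P97: preferred_name=NULL, nickname=Kai → Kai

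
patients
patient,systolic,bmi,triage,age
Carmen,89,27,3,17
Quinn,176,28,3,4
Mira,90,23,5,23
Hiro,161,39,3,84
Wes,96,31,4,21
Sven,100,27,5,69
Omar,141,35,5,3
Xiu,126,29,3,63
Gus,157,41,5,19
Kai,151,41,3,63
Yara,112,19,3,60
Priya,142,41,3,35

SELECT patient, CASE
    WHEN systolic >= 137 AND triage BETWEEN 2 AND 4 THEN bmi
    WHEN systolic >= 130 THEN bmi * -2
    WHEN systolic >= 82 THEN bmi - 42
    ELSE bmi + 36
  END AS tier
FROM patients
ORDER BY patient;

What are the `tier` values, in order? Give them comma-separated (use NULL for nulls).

-15, -82, 39, 41, -19, -70, 41, 28, -15, -11, -13, -23

patient=Carmen: systolic >= 82 → -15
patient=Gus: systolic >= 130 → -82
patient=Hiro: systolic >= 137 AND triage BETWEEN 2 AND 4 → 39
patient=Kai: systolic >= 137 AND triage BETWEEN 2 AND 4 → 41
patient=Mira: systolic >= 82 → -19
patient=Omar: systolic >= 130 → -70
patient=Priya: systolic >= 137 AND triage BETWEEN 2 AND 4 → 41
patient=Quinn: systolic >= 137 AND triage BETWEEN 2 AND 4 → 28
patient=Sven: systolic >= 82 → -15
patient=Wes: systolic >= 82 → -11
patient=Xiu: systolic >= 82 → -13
patient=Yara: systolic >= 82 → -23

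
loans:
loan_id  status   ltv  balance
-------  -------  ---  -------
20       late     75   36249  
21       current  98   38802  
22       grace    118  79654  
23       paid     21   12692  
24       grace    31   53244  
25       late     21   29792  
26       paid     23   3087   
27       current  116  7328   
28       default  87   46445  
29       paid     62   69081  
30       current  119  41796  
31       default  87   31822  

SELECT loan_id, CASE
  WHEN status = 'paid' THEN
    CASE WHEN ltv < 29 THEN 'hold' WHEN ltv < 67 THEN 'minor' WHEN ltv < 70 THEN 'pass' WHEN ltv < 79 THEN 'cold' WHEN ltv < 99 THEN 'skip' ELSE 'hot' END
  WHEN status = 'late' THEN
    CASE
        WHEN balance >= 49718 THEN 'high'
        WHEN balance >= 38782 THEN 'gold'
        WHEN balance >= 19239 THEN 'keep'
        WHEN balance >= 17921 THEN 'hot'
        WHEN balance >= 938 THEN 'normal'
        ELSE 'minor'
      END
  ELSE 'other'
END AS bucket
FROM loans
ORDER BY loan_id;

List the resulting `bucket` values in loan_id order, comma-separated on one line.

loan_id=20: status='late' → inner[balance >= 19239] → keep
loan_id=21: status='current' → outer ELSE → other
loan_id=22: status='grace' → outer ELSE → other
loan_id=23: status='paid' → inner[ltv < 29] → hold
loan_id=24: status='grace' → outer ELSE → other
loan_id=25: status='late' → inner[balance >= 19239] → keep
loan_id=26: status='paid' → inner[ltv < 29] → hold
loan_id=27: status='current' → outer ELSE → other
loan_id=28: status='default' → outer ELSE → other
loan_id=29: status='paid' → inner[ltv < 67] → minor
loan_id=30: status='current' → outer ELSE → other
loan_id=31: status='default' → outer ELSE → other

keep, other, other, hold, other, keep, hold, other, other, minor, other, other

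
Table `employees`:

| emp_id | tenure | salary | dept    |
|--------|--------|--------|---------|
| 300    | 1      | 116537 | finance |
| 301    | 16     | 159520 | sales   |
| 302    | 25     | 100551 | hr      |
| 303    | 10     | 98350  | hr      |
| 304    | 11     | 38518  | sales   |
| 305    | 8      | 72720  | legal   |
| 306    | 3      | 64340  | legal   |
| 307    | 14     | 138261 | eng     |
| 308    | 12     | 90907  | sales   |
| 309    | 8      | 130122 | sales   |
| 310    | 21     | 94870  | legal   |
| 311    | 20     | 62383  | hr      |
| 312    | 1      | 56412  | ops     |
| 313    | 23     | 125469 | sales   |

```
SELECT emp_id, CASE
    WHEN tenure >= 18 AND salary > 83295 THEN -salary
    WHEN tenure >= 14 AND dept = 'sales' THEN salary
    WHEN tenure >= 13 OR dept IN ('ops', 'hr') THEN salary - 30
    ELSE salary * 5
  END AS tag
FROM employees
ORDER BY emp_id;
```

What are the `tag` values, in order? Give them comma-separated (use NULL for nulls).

emp_id=300: ELSE → 582685
emp_id=301: tenure >= 14 AND dept = 'sales' → 159520
emp_id=302: tenure >= 18 AND salary > 83295 → -100551
emp_id=303: tenure >= 13 OR dept IN ('ops', 'hr') → 98320
emp_id=304: ELSE → 192590
emp_id=305: ELSE → 363600
emp_id=306: ELSE → 321700
emp_id=307: tenure >= 13 OR dept IN ('ops', 'hr') → 138231
emp_id=308: ELSE → 454535
emp_id=309: ELSE → 650610
emp_id=310: tenure >= 18 AND salary > 83295 → -94870
emp_id=311: tenure >= 13 OR dept IN ('ops', 'hr') → 62353
emp_id=312: tenure >= 13 OR dept IN ('ops', 'hr') → 56382
emp_id=313: tenure >= 18 AND salary > 83295 → -125469

582685, 159520, -100551, 98320, 192590, 363600, 321700, 138231, 454535, 650610, -94870, 62353, 56382, -125469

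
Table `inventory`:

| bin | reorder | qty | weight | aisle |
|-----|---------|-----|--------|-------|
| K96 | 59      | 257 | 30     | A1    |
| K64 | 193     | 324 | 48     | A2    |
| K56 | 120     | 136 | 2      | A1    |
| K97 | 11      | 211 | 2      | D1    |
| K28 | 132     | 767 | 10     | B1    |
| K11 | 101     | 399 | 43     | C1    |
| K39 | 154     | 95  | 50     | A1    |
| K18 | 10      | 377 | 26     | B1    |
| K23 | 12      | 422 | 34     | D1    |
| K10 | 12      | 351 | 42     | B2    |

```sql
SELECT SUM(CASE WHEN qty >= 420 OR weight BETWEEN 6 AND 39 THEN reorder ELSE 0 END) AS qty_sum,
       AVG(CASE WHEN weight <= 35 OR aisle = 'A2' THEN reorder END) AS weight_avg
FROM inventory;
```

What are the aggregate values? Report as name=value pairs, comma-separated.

[qty_sum: qty >= 420 OR weight BETWEEN 6 AND 39]
bin=K96: ✓ → 59
bin=K64: ✗
bin=K56: ✗
bin=K97: ✗
bin=K28: ✓ → 132
bin=K11: ✗
bin=K39: ✗
bin=K18: ✓ → 10
bin=K23: ✓ → 12
bin=K10: ✗
qty_sum = 59 + 132 + 10 + 12 = 213
—
[weight_avg: weight <= 35 OR aisle = 'A2']
bin=K96: ✓ → 59
bin=K64: ✓ → 193
bin=K56: ✓ → 120
bin=K97: ✓ → 11
bin=K28: ✓ → 132
bin=K11: ✗
bin=K39: ✗
bin=K18: ✓ → 10
bin=K23: ✓ → 12
bin=K10: ✗
weight_avg = (59 + 193 + 120 + 11 + 132 + 10 + 12) / 7 = 76.7142857143

qty_sum=213, weight_avg=76.7142857143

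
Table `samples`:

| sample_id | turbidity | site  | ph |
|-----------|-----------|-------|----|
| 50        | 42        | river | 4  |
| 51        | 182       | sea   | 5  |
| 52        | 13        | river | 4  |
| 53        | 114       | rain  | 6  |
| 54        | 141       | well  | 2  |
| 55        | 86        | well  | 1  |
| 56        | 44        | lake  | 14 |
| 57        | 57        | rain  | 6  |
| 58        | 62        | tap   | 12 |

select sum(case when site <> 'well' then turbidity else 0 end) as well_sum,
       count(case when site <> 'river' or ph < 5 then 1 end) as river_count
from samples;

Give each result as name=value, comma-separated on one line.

well_sum=514, river_count=9

[well_sum: site <> 'well']
sample_id=50: ✓ → 42
sample_id=51: ✓ → 182
sample_id=52: ✓ → 13
sample_id=53: ✓ → 114
sample_id=54: ✗
sample_id=55: ✗
sample_id=56: ✓ → 44
sample_id=57: ✓ → 57
sample_id=58: ✓ → 62
well_sum = 42 + 182 + 13 + 114 + 44 + 57 + 62 = 514
—
[river_count: site <> 'river' or ph < 5]
sample_id=50: ✓ → 1
sample_id=51: ✓ → 1
sample_id=52: ✓ → 1
sample_id=53: ✓ → 1
sample_id=54: ✓ → 1
sample_id=55: ✓ → 1
sample_id=56: ✓ → 1
sample_id=57: ✓ → 1
sample_id=58: ✓ → 1
river_count = COUNT(1, 1, 1, 1, 1, 1, 1, 1, 1) = 9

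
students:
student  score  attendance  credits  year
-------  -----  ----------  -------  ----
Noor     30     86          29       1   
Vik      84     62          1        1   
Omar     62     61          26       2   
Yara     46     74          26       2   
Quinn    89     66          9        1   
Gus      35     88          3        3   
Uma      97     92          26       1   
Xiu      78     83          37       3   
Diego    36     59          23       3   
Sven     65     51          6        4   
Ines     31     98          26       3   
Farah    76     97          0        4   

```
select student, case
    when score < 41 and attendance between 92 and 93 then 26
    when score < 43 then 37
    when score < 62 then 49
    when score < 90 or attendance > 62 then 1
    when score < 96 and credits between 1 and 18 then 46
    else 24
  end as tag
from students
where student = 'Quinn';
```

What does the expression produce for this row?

student = Quinn: score=89, attendance=66, credits=9, year=1.
score < 41 and attendance between 92 and 93 → false
score < 43 → false
score < 62 → false
score < 90 or attendance > 62 → true → 1

1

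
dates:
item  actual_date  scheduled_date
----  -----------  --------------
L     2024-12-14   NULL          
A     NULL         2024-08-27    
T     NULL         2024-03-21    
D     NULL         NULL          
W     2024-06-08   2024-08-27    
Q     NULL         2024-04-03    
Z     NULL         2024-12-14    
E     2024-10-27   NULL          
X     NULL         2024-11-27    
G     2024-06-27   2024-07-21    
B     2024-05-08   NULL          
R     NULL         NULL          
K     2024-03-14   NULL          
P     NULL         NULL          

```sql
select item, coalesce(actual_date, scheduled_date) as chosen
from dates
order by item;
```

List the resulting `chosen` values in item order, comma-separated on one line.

item=A: actual_date=NULL, scheduled_date=2024-08-27 → 2024-08-27
item=B: actual_date=2024-05-08 → 2024-05-08
item=D: actual_date=NULL, scheduled_date=NULL (all NULL) → NULL
item=E: actual_date=2024-10-27 → 2024-10-27
item=G: actual_date=2024-06-27 → 2024-06-27
item=K: actual_date=2024-03-14 → 2024-03-14
item=L: actual_date=2024-12-14 → 2024-12-14
item=P: actual_date=NULL, scheduled_date=NULL (all NULL) → NULL
item=Q: actual_date=NULL, scheduled_date=2024-04-03 → 2024-04-03
item=R: actual_date=NULL, scheduled_date=NULL (all NULL) → NULL
item=T: actual_date=NULL, scheduled_date=2024-03-21 → 2024-03-21
item=W: actual_date=2024-06-08 → 2024-06-08
item=X: actual_date=NULL, scheduled_date=2024-11-27 → 2024-11-27
item=Z: actual_date=NULL, scheduled_date=2024-12-14 → 2024-12-14

2024-08-27, 2024-05-08, NULL, 2024-10-27, 2024-06-27, 2024-03-14, 2024-12-14, NULL, 2024-04-03, NULL, 2024-03-21, 2024-06-08, 2024-11-27, 2024-12-14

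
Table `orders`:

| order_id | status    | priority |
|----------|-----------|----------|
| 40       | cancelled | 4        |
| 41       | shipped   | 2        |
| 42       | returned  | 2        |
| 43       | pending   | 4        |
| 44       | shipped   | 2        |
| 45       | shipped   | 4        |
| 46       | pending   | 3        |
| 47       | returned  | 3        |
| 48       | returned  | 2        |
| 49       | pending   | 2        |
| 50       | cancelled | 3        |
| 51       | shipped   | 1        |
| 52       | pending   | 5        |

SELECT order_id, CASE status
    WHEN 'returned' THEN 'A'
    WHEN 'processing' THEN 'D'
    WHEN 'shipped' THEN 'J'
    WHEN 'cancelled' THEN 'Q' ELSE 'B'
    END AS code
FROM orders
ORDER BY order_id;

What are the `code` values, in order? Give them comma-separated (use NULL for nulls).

Q, J, A, B, J, J, B, A, A, B, Q, J, B

order_id=40: status='cancelled' → Q
order_id=41: status='shipped' → J
order_id=42: status='returned' → A
order_id=43: ELSE → B
order_id=44: status='shipped' → J
order_id=45: status='shipped' → J
order_id=46: ELSE → B
order_id=47: status='returned' → A
order_id=48: status='returned' → A
order_id=49: ELSE → B
order_id=50: status='cancelled' → Q
order_id=51: status='shipped' → J
order_id=52: ELSE → B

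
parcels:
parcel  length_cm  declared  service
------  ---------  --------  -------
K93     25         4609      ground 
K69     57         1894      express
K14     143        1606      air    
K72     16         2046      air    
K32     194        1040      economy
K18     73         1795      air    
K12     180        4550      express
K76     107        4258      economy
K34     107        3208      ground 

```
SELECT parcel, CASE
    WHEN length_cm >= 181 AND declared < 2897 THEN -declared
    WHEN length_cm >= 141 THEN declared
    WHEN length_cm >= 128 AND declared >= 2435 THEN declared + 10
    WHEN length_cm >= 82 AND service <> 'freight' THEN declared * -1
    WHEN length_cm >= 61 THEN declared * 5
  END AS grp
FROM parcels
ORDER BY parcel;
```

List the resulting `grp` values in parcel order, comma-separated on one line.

parcel=K12: length_cm >= 141 → 4550
parcel=K14: length_cm >= 141 → 1606
parcel=K18: length_cm >= 61 → 8975
parcel=K32: length_cm >= 181 AND declared < 2897 → -1040
parcel=K34: length_cm >= 82 AND service <> 'freight' → -3208
parcel=K69: (no match → NULL) → NULL
parcel=K72: (no match → NULL) → NULL
parcel=K76: length_cm >= 82 AND service <> 'freight' → -4258
parcel=K93: (no match → NULL) → NULL

4550, 1606, 8975, -1040, -3208, NULL, NULL, -4258, NULL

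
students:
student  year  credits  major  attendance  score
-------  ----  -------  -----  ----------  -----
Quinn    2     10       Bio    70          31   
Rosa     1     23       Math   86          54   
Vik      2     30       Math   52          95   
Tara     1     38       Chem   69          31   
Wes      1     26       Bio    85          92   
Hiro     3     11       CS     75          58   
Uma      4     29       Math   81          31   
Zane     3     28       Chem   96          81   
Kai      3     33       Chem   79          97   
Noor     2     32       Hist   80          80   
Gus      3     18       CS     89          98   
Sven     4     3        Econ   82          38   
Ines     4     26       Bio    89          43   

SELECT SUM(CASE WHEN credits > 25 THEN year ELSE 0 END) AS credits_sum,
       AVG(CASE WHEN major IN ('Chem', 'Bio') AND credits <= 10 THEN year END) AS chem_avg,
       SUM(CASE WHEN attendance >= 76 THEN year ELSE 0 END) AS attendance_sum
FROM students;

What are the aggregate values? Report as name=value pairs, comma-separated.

credits_sum=20, chem_avg=2, attendance_sum=25

[credits_sum: credits > 25]
student=Quinn: ✗
student=Rosa: ✗
student=Vik: ✓ → 2
student=Tara: ✓ → 1
student=Wes: ✓ → 1
student=Hiro: ✗
student=Uma: ✓ → 4
student=Zane: ✓ → 3
student=Kai: ✓ → 3
student=Noor: ✓ → 2
student=Gus: ✗
student=Sven: ✗
student=Ines: ✓ → 4
credits_sum = 2 + 1 + 1 + 4 + 3 + 3 + 2 + 4 = 20
—
[chem_avg: major IN ('Chem', 'Bio') AND credits <= 10]
student=Quinn: ✓ → 2
student=Rosa: ✗
student=Vik: ✗
student=Tara: ✗
student=Wes: ✗
student=Hiro: ✗
student=Uma: ✗
student=Zane: ✗
student=Kai: ✗
student=Noor: ✗
student=Gus: ✗
student=Sven: ✗
student=Ines: ✗
chem_avg = 2
—
[attendance_sum: attendance >= 76]
student=Quinn: ✗
student=Rosa: ✓ → 1
student=Vik: ✗
student=Tara: ✗
student=Wes: ✓ → 1
student=Hiro: ✗
student=Uma: ✓ → 4
student=Zane: ✓ → 3
student=Kai: ✓ → 3
student=Noor: ✓ → 2
student=Gus: ✓ → 3
student=Sven: ✓ → 4
student=Ines: ✓ → 4
attendance_sum = 1 + 1 + 4 + 3 + 3 + 2 + 3 + 4 + 4 = 25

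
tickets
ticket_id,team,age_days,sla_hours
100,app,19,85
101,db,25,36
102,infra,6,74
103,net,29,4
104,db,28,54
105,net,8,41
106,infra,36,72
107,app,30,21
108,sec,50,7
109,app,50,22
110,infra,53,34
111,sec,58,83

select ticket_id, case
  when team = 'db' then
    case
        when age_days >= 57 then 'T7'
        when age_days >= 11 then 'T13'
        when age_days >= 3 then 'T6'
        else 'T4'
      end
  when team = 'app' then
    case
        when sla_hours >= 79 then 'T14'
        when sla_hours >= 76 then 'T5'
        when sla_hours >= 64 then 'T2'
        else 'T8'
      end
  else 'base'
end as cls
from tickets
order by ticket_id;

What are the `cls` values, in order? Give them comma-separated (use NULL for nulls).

T14, T13, base, base, T13, base, base, T8, base, T8, base, base

ticket_id=100: team='app' → inner[sla_hours >= 79] → T14
ticket_id=101: team='db' → inner[age_days >= 11] → T13
ticket_id=102: team='infra' → outer ELSE → base
ticket_id=103: team='net' → outer ELSE → base
ticket_id=104: team='db' → inner[age_days >= 11] → T13
ticket_id=105: team='net' → outer ELSE → base
ticket_id=106: team='infra' → outer ELSE → base
ticket_id=107: team='app' → inner[ELSE] → T8
ticket_id=108: team='sec' → outer ELSE → base
ticket_id=109: team='app' → inner[ELSE] → T8
ticket_id=110: team='infra' → outer ELSE → base
ticket_id=111: team='sec' → outer ELSE → base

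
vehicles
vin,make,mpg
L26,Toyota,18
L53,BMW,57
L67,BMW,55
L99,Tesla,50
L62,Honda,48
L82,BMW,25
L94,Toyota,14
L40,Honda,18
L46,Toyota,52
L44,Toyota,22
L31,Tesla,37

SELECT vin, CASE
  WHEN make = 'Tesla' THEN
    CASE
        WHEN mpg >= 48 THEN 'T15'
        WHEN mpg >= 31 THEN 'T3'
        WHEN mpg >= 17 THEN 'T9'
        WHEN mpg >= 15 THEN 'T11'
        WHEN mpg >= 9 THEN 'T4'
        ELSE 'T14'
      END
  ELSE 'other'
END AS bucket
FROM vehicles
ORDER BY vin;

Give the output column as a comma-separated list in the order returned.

vin=L26: make='Toyota' → outer ELSE → other
vin=L31: make='Tesla' → inner[mpg >= 31] → T3
vin=L40: make='Honda' → outer ELSE → other
vin=L44: make='Toyota' → outer ELSE → other
vin=L46: make='Toyota' → outer ELSE → other
vin=L53: make='BMW' → outer ELSE → other
vin=L62: make='Honda' → outer ELSE → other
vin=L67: make='BMW' → outer ELSE → other
vin=L82: make='BMW' → outer ELSE → other
vin=L94: make='Toyota' → outer ELSE → other
vin=L99: make='Tesla' → inner[mpg >= 48] → T15

other, T3, other, other, other, other, other, other, other, other, T15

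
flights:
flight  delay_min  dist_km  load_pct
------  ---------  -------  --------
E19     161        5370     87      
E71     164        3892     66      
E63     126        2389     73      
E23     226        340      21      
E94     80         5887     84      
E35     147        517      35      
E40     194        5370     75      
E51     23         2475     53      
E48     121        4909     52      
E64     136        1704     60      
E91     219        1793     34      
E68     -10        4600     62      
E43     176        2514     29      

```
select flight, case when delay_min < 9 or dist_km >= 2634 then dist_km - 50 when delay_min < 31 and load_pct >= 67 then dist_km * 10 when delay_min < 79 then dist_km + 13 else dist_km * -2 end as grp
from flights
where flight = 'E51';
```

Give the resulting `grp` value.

flight = E51: delay_min=23, dist_km=2475, load_pct=53.
delay_min < 9 or dist_km >= 2634 → false
delay_min < 31 and load_pct >= 67 → false
delay_min < 79 → true → 2488

2488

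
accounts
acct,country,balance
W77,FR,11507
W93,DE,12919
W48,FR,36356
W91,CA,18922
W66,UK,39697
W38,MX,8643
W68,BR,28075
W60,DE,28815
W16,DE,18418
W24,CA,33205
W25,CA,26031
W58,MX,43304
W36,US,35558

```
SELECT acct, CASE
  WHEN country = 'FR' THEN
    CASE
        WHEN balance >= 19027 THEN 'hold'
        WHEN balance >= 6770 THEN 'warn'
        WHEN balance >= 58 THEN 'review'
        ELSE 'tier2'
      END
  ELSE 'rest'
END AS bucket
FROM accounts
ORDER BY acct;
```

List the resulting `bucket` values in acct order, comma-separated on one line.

acct=W16: country='DE' → outer ELSE → rest
acct=W24: country='CA' → outer ELSE → rest
acct=W25: country='CA' → outer ELSE → rest
acct=W36: country='US' → outer ELSE → rest
acct=W38: country='MX' → outer ELSE → rest
acct=W48: country='FR' → inner[balance >= 19027] → hold
acct=W58: country='MX' → outer ELSE → rest
acct=W60: country='DE' → outer ELSE → rest
acct=W66: country='UK' → outer ELSE → rest
acct=W68: country='BR' → outer ELSE → rest
acct=W77: country='FR' → inner[balance >= 6770] → warn
acct=W91: country='CA' → outer ELSE → rest
acct=W93: country='DE' → outer ELSE → rest

rest, rest, rest, rest, rest, hold, rest, rest, rest, rest, warn, rest, rest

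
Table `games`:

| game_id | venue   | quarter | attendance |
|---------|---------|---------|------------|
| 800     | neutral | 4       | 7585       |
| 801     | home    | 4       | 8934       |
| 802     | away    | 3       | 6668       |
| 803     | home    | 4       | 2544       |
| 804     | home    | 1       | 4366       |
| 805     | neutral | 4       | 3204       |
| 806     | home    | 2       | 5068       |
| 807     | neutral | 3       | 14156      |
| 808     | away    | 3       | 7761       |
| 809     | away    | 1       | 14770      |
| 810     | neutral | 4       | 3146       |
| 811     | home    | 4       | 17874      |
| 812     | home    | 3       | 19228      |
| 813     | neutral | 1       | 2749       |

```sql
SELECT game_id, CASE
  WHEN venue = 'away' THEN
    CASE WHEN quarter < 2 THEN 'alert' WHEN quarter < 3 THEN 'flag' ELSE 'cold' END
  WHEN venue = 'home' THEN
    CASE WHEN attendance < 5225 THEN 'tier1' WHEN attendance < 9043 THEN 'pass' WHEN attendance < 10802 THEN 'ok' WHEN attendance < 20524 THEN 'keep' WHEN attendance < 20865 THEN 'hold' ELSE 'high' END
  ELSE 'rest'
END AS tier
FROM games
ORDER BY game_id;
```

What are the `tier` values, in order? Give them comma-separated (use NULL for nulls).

rest, pass, cold, tier1, tier1, rest, tier1, rest, cold, alert, rest, keep, keep, rest

game_id=800: venue='neutral' → outer ELSE → rest
game_id=801: venue='home' → inner[attendance < 9043] → pass
game_id=802: venue='away' → inner[ELSE] → cold
game_id=803: venue='home' → inner[attendance < 5225] → tier1
game_id=804: venue='home' → inner[attendance < 5225] → tier1
game_id=805: venue='neutral' → outer ELSE → rest
game_id=806: venue='home' → inner[attendance < 5225] → tier1
game_id=807: venue='neutral' → outer ELSE → rest
game_id=808: venue='away' → inner[ELSE] → cold
game_id=809: venue='away' → inner[quarter < 2] → alert
game_id=810: venue='neutral' → outer ELSE → rest
game_id=811: venue='home' → inner[attendance < 20524] → keep
game_id=812: venue='home' → inner[attendance < 20524] → keep
game_id=813: venue='neutral' → outer ELSE → rest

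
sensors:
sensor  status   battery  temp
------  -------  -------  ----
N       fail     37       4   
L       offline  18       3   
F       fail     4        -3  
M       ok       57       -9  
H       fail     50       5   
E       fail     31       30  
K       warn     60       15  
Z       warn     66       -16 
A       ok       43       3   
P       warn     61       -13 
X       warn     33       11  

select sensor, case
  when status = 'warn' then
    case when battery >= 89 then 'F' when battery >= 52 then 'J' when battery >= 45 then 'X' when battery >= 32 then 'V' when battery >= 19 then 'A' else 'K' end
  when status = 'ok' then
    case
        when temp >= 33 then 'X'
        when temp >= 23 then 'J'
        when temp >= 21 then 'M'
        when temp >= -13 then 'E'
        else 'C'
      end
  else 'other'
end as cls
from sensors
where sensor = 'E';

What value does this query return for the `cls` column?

sensor = E: status=fail, battery=31, temp=30.
status='fail' → outer ELSE → other

other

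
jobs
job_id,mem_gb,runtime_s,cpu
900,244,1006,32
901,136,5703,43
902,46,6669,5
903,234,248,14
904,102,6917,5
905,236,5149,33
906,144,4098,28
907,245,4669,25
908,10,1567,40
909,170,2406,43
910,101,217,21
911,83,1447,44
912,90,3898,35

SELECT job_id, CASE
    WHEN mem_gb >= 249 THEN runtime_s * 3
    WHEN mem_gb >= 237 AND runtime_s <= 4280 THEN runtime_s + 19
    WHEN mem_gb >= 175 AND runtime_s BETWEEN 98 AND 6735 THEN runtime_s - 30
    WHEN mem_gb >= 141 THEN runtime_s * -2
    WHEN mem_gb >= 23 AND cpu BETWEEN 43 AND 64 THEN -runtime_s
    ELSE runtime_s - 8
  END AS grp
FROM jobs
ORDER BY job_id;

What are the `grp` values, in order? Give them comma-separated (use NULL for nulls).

job_id=900: mem_gb >= 237 AND runtime_s <= 4280 → 1025
job_id=901: mem_gb >= 23 AND cpu BETWEEN 43 AND 64 → -5703
job_id=902: ELSE → 6661
job_id=903: mem_gb >= 175 AND runtime_s BETWEEN 98 AND 6735 → 218
job_id=904: ELSE → 6909
job_id=905: mem_gb >= 175 AND runtime_s BETWEEN 98 AND 6735 → 5119
job_id=906: mem_gb >= 141 → -8196
job_id=907: mem_gb >= 175 AND runtime_s BETWEEN 98 AND 6735 → 4639
job_id=908: ELSE → 1559
job_id=909: mem_gb >= 141 → -4812
job_id=910: ELSE → 209
job_id=911: mem_gb >= 23 AND cpu BETWEEN 43 AND 64 → -1447
job_id=912: ELSE → 3890

1025, -5703, 6661, 218, 6909, 5119, -8196, 4639, 1559, -4812, 209, -1447, 3890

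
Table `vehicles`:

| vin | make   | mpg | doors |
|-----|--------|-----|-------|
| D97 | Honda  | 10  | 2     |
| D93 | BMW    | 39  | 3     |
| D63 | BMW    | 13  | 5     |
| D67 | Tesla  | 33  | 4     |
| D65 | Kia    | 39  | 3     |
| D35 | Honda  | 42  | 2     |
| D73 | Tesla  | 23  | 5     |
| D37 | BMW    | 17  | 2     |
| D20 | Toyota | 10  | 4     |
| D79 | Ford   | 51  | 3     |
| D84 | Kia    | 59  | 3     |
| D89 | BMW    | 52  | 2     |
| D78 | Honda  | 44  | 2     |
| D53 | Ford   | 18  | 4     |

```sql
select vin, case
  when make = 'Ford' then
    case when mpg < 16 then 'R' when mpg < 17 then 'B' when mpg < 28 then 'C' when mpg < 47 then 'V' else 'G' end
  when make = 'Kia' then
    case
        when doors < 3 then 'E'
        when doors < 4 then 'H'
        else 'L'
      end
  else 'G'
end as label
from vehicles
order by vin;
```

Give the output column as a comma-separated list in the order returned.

G, G, G, C, G, H, G, G, G, G, H, G, G, G

vin=D20: make='Toyota' → outer ELSE → G
vin=D35: make='Honda' → outer ELSE → G
vin=D37: make='BMW' → outer ELSE → G
vin=D53: make='Ford' → inner[mpg < 28] → C
vin=D63: make='BMW' → outer ELSE → G
vin=D65: make='Kia' → inner[doors < 4] → H
vin=D67: make='Tesla' → outer ELSE → G
vin=D73: make='Tesla' → outer ELSE → G
vin=D78: make='Honda' → outer ELSE → G
vin=D79: make='Ford' → inner[ELSE] → G
vin=D84: make='Kia' → inner[doors < 4] → H
vin=D89: make='BMW' → outer ELSE → G
vin=D93: make='BMW' → outer ELSE → G
vin=D97: make='Honda' → outer ELSE → G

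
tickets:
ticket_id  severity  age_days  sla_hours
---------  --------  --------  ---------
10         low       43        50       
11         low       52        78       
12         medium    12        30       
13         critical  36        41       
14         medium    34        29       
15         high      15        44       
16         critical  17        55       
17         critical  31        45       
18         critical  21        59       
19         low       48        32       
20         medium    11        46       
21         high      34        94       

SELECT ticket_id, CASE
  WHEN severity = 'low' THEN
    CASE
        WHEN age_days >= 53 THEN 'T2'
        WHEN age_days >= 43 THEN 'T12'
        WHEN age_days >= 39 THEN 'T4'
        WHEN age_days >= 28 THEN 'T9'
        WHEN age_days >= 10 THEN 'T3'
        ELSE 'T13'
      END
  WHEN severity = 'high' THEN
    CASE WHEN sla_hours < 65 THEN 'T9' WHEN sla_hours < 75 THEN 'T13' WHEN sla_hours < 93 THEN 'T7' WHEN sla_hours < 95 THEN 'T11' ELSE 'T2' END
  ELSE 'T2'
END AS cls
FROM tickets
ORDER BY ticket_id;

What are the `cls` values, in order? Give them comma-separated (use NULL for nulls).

T12, T12, T2, T2, T2, T9, T2, T2, T2, T12, T2, T11

ticket_id=10: severity='low' → inner[age_days >= 43] → T12
ticket_id=11: severity='low' → inner[age_days >= 43] → T12
ticket_id=12: severity='medium' → outer ELSE → T2
ticket_id=13: severity='critical' → outer ELSE → T2
ticket_id=14: severity='medium' → outer ELSE → T2
ticket_id=15: severity='high' → inner[sla_hours < 65] → T9
ticket_id=16: severity='critical' → outer ELSE → T2
ticket_id=17: severity='critical' → outer ELSE → T2
ticket_id=18: severity='critical' → outer ELSE → T2
ticket_id=19: severity='low' → inner[age_days >= 43] → T12
ticket_id=20: severity='medium' → outer ELSE → T2
ticket_id=21: severity='high' → inner[sla_hours < 95] → T11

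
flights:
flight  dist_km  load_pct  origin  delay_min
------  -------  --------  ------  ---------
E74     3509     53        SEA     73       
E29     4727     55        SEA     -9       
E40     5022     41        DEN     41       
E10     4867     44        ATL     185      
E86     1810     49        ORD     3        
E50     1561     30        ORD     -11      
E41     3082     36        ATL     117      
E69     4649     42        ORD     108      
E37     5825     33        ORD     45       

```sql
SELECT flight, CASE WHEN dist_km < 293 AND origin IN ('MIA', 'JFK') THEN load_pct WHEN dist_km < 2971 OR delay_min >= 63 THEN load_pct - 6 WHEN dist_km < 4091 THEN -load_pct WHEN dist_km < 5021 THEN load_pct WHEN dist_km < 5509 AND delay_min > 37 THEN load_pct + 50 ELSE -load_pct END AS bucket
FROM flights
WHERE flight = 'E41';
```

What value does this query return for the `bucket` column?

30

flight = E41: dist_km=3082, load_pct=36, origin=ATL, delay_min=117.
dist_km < 293 AND origin IN ('MIA', 'JFK') → false
dist_km < 2971 OR delay_min >= 63 → true → 30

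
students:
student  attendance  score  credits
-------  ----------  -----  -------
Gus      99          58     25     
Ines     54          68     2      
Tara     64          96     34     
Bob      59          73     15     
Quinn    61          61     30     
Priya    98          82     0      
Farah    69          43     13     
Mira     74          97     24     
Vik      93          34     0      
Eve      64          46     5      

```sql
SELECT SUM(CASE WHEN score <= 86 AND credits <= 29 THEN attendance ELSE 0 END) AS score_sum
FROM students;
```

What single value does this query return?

536

student=Gus: ✓ → 99
student=Ines: ✓ → 54
student=Tara: ✗
student=Bob: ✓ → 59
student=Quinn: ✗
student=Priya: ✓ → 98
student=Farah: ✓ → 69
student=Mira: ✗
student=Vik: ✓ → 93
student=Eve: ✓ → 64
score_sum = 99 + 54 + 59 + 98 + 69 + 93 + 64 = 536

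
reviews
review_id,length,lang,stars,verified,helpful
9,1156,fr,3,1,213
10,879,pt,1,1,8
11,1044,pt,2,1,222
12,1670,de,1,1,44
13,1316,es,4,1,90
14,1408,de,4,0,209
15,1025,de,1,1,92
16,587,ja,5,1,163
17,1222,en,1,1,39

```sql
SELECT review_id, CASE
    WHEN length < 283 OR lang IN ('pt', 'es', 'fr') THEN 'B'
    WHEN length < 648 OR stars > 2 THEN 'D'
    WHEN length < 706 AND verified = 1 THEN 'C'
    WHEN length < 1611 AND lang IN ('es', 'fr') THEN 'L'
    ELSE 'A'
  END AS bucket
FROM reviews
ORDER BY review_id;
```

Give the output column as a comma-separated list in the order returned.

review_id=9: length < 283 OR lang IN ('pt', 'es', 'fr') → B
review_id=10: length < 283 OR lang IN ('pt', 'es', 'fr') → B
review_id=11: length < 283 OR lang IN ('pt', 'es', 'fr') → B
review_id=12: ELSE → A
review_id=13: length < 283 OR lang IN ('pt', 'es', 'fr') → B
review_id=14: length < 648 OR stars > 2 → D
review_id=15: ELSE → A
review_id=16: length < 648 OR stars > 2 → D
review_id=17: ELSE → A

B, B, B, A, B, D, A, D, A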